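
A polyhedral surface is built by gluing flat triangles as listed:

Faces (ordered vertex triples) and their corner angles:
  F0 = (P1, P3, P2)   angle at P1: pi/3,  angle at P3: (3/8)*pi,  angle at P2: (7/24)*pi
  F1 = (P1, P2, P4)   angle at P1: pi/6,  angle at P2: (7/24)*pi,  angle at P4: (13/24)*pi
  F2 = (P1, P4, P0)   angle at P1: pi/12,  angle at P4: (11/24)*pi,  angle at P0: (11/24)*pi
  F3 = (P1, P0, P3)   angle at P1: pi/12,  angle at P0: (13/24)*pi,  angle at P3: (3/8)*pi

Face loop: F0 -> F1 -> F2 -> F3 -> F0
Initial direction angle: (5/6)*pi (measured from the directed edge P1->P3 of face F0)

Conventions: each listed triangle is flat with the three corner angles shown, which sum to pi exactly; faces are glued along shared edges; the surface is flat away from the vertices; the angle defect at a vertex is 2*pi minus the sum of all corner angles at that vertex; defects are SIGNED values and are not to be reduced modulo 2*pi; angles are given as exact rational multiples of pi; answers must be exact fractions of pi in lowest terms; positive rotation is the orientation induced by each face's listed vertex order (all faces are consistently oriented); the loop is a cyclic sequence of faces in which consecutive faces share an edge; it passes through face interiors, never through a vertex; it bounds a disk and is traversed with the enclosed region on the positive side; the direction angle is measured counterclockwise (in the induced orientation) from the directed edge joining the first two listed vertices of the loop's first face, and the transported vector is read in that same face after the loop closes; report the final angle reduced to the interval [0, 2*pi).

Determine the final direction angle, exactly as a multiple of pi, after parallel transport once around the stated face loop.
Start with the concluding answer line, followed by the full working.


Answer: final direction angle = pi/6

enclosed vertex P1: corner angles sum to (2/3)*pi, defect = 2*pi - (2/3)*pi = (4/3)*pi
by Gauss-Bonnet the loop rotates the vector by the enclosed defect sum (positive orientation, mod 2*pi)
final angle = (5/6)*pi + (4/3)*pi = pi/6 (mod 2*pi)


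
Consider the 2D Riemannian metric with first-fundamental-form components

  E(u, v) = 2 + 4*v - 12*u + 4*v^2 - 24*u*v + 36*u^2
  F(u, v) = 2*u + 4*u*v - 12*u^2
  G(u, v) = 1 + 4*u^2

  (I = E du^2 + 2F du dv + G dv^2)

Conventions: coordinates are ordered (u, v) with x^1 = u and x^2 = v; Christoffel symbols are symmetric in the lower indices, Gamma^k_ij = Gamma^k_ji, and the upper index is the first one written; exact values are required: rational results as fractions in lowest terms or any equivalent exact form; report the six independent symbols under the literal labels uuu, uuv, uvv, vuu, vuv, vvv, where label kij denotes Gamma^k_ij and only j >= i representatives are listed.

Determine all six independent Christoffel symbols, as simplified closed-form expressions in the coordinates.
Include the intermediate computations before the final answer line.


E = 2 + 4*v - 12*u + 4*v^2 - 24*u*v + 36*u^2; F = 2*u + 4*u*v - 12*u^2; G = 1 + 4*u^2
Gamma^k_ij = (1/2) g^{kl} (d_i g_jl + d_j g_il - d_l g_ij), with g^inv = (1/(EG-F^2)) [[G, -F], [-F, E]]
first partials: E_u = -12 - 24*v + 72*u, E_v = 4 + 8*v - 24*u, F_u = 2 + 4*v - 24*u, F_v = 4*u, G_u = 8*u, G_v = 0
D = EG - F^2 = 2 + 4*v - 12*u + 4*v^2 - 24*u*v + 40*u^2
expanded: Gamma^u_uu = (G E_u - 2F F_u + F E_v)/(2D), Gamma^u_uv = (G E_v - F G_u)/(2D), Gamma^u_vv = (2G F_v - G G_u - F G_v)/(2D), Gamma^v_uu = (2E F_u - E E_v - F E_u)/(2D), Gamma^v_uv = (E G_u - F E_v)/(2D), Gamma^v_vv = (E G_v - 2F F_v + F G_u)/(2D); substitute and cancel common factors

Answer: Gamma_uuu = (18*u - 6*v - 3)/(20*u^2 - 12*u*v - 6*u + 2*v^2 + 2*v + 1), Gamma_uuv = (-6*u + 2*v + 1)/(20*u^2 - 12*u*v - 6*u + 2*v^2 + 2*v + 1), Gamma_uvv = 0, Gamma_vuu = -6*u/(20*u^2 - 12*u*v - 6*u + 2*v^2 + 2*v + 1), Gamma_vuv = 2*u/(20*u^2 - 12*u*v - 6*u + 2*v^2 + 2*v + 1), Gamma_vvv = 0


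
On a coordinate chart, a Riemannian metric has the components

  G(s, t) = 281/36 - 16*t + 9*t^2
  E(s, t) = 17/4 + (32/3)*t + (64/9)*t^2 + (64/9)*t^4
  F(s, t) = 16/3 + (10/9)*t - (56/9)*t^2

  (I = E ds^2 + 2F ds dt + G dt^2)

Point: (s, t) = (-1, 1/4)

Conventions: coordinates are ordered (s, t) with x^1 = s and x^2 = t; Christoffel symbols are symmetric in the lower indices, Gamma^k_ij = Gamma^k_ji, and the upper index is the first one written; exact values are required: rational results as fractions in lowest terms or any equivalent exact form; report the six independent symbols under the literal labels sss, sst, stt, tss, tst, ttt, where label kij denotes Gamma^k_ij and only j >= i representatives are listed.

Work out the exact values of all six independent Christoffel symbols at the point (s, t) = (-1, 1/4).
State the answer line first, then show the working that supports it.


Answer: Gamma_sss = 3008/393, Gamma_sst = 2516/393, Gamma_stt = 6132/1441, Gamma_tss = -4256/393, Gamma_tst = -3008/393, Gamma_ttt = -9228/1441

E = 133/18, F = 47/9, G = 629/144 at the point
E_s = 0, E_t = 44/3, F_s = 0, F_t = -2, G_s = 0, G_t = -23/2
EG - F^2 = 1441/288;  g^inv = (288/1441) * [[629/144, -47/9], [-47/9, 133/18]]
first-kind symbols [ij,l] = (1/2)(d_i g_jl + d_j g_il - d_l g_ij): [ss,s] = E_s/2 = 0, [ss,t] = F_s - E_t/2 = -22/3, [st,s] = E_t/2 = 22/3, [st,t] = G_s/2 = 0, [tt,s] = F_t - G_s/2 = -2, [tt,t] = G_t/2 = -23/4
Gamma^s_ij = (G*[ij,s] - F*[ij,t])/(EG - F^2), Gamma^t_ij = (E*[ij,t] - F*[ij,s])/(EG - F^2)


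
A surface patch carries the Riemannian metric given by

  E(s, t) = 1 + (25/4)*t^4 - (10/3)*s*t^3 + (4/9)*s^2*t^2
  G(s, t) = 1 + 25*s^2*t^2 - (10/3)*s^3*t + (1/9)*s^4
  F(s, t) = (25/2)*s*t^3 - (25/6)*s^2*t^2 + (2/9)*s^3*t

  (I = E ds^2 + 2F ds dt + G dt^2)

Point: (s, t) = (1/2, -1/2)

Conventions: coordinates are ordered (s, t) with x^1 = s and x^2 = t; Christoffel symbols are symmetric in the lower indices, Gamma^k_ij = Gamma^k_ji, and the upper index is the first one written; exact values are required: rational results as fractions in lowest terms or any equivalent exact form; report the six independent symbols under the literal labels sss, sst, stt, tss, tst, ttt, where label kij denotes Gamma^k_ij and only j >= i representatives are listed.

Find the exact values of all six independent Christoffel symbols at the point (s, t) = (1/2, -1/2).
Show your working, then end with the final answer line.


E = 937/576, F = -19/18, G = 25/9 at the point
E_s = 19/36, E_t = -323/72, F_s = -43/16, F_t = 829/144, G_s = 68/9, G_t = -20/3
EG - F^2 = 1961/576;  g^inv = (576/1961) * [[25/9, 19/18], [19/18, 937/576]]
first-kind symbols [ij,l] = (1/2)(d_i g_jl + d_j g_il - d_l g_ij): [ss,s] = E_s/2 = 19/72, [ss,t] = F_s - E_t/2 = -4/9, [st,s] = E_t/2 = -323/144, [st,t] = G_s/2 = 34/9, [tt,s] = F_t - G_s/2 = 95/48, [tt,t] = G_t/2 = -10/3
Gamma^s_ij = (G*[ij,s] - F*[ij,t])/(EG - F^2), Gamma^t_ij = (E*[ij,t] - F*[ij,s])/(EG - F^2)

Answer: Gamma_sss = 152/1961, Gamma_sst = -1292/1961, Gamma_stt = 1140/1961, Gamma_tss = -256/1961, Gamma_tst = 2176/1961, Gamma_ttt = -1920/1961


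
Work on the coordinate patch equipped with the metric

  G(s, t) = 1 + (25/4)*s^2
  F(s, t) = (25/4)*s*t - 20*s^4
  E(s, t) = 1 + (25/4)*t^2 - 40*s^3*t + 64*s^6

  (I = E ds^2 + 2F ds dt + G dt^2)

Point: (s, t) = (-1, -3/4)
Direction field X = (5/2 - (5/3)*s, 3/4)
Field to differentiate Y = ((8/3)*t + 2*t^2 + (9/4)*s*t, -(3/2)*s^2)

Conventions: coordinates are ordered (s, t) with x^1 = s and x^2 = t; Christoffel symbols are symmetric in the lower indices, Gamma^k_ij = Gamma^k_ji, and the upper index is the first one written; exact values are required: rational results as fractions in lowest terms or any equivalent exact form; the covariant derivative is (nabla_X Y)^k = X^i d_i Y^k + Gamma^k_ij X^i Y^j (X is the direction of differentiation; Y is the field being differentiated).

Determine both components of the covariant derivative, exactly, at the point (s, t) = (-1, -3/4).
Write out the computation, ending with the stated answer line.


E = 2465/64, F = -245/16, G = 29/4 at the point
E_s = -294, E_t = 245/8, F_s = 1205/16, F_t = -25/4, G_s = -25/2, G_t = 0
EG - F^2 = 2865/64;  g^inv = (64/2865) * [[29/4, 245/16], [245/16, 2465/64]]
first-kind symbols [ij,l] = (1/2)(d_i g_jl + d_j g_il - d_l g_ij): [ss,s] = E_s/2 = -147, [ss,t] = F_s - E_t/2 = 60, [st,s] = E_t/2 = 245/16, [st,t] = G_s/2 = -25/4, [tt,s] = F_t - G_s/2 = 0, [tt,t] = G_t/2 = 0
Gamma^s_ij = (G*[ij,s] - F*[ij,t])/(EG - F^2), Gamma^t_ij = (E*[ij,t] - F*[ij,s])/(EG - F^2)
Gamma_sss = -3136/955, Gamma_sst = 196/573, Gamma_stt = 0, Gamma_tss = 256/191, Gamma_tst = -80/573, Gamma_ttt = 0
X = (25/6, 3/4), Y = (13/16, -3/2) at the point

Answer: (nabla_X Y)^s = -403669/18336, (nabla_X Y)^t = 40855/2292


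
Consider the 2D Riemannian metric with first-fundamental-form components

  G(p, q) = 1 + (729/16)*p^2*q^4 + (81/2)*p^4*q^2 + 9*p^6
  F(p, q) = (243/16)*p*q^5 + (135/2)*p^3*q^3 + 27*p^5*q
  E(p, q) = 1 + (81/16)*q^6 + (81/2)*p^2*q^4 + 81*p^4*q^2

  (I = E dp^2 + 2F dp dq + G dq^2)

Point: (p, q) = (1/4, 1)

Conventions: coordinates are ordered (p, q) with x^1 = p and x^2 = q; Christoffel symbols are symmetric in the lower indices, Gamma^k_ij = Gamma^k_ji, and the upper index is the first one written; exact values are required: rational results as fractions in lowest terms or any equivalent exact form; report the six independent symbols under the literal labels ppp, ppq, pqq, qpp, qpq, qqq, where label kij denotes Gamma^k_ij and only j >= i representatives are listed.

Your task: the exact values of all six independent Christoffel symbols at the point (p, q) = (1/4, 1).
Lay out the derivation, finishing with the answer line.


E = 2281/256, F = 4995/1024, G = 16417/4096 at the point
E_p = 405/16, E_q = 5265/128, F_p = 7263/256, F_q = 22707/1024, G_p = 12987/512, G_q = 2997/256
EG - F^2 = 48817/4096;  g^inv = (4096/48817) * [[16417/4096, -4995/1024], [-4995/1024, 2281/256]]
first-kind symbols [ij,l] = (1/2)(d_i g_jl + d_j g_il - d_l g_ij): [pp,p] = E_p/2 = 405/32, [pp,q] = F_p - E_q/2 = 999/128, [pq,p] = E_q/2 = 5265/256, [pq,q] = G_p/2 = 12987/1024, [qq,p] = F_q - G_p/2 = 1215/128, [qq,q] = G_q/2 = 2997/512
Gamma^p_ij = (G*[ij,p] - F*[ij,q])/(EG - F^2), Gamma^q_ij = (E*[ij,q] - F*[ij,p])/(EG - F^2)

Answer: Gamma_ppp = 51840/48817, Gamma_ppq = 84240/48817, Gamma_pqq = 38880/48817, Gamma_qpp = 31968/48817, Gamma_qpq = 51948/48817, Gamma_qqq = 23976/48817


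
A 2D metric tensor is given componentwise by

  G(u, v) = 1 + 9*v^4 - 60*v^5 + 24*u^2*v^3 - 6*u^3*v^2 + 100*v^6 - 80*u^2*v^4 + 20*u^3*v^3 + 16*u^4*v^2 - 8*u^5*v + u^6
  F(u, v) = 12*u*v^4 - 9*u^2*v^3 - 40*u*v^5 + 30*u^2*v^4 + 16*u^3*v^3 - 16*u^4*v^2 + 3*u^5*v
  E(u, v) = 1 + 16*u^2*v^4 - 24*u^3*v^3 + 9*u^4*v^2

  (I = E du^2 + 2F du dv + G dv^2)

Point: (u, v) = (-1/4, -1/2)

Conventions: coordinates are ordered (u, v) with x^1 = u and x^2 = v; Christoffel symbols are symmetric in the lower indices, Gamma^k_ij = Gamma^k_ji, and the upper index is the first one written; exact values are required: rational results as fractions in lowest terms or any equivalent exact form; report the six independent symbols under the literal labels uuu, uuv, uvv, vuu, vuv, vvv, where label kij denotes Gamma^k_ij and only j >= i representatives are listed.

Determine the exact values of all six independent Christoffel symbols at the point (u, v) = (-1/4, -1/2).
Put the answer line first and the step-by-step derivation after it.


Answer: Gamma_uuu = -160/18837, Gamma_uuv = -40/1449, Gamma_uvv = 6560/18837, Gamma_vuu = 1936/18837, Gamma_vuv = 484/1449, Gamma_vvv = -79376/18837

E = 1049/1024, F = -605/2048, G = 18737/4096 at the point
E_u = -5/64, E_v = -65/256, F_u = 177/512, F_v = 3213/1024, G_u = 1573/512, G_v = -4961/128
EG - F^2 = 18837/4096;  g^inv = (4096/18837) * [[18737/4096, 605/2048], [605/2048, 1049/1024]]
first-kind symbols [ij,l] = (1/2)(d_i g_jl + d_j g_il - d_l g_ij): [uu,u] = E_u/2 = -5/128, [uu,v] = F_u - E_v/2 = 121/256, [uv,u] = E_v/2 = -65/512, [uv,v] = G_u/2 = 1573/1024, [vv,u] = F_v - G_u/2 = 205/128, [vv,v] = G_v/2 = -4961/256
Gamma^u_ij = (G*[ij,u] - F*[ij,v])/(EG - F^2), Gamma^v_ij = (E*[ij,v] - F*[ij,u])/(EG - F^2)


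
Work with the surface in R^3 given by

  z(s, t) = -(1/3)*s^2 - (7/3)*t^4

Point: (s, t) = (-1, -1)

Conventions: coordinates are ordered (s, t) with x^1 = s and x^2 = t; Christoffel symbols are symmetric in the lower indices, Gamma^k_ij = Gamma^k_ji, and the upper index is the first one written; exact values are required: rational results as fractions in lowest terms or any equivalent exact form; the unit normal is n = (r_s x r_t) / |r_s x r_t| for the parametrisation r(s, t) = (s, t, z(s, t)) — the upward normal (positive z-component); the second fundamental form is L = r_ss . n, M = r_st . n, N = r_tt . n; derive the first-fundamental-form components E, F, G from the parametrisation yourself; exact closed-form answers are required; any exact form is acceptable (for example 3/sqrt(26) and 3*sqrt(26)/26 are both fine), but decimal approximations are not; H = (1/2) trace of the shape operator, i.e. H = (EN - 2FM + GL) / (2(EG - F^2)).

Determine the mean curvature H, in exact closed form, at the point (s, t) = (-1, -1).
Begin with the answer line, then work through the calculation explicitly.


Answer: H = -1339*sqrt(797)/635209

z_s = 2/3, z_t = 28/3, z_ss = -2/3, z_st = 0, z_tt = -28
E = 13/9, F = 56/9, G = 793/9; answer radicand W^2 = 797/9
unnormalised second-form numerators: l = -2/3, m = 0, n = -28; L = l/sqrt(797/9), and similarly M = m/sqrt(W^2), N = n/sqrt(W^2)
H = (E*n - 2*F*m + G*l) / (2*(EG - F^2)*sqrt(W^2)); E*n - 2*F*m + G*l = -2678/27, EG - F^2 = 797/9, so H = (-1339/2391)/sqrt(797/9)


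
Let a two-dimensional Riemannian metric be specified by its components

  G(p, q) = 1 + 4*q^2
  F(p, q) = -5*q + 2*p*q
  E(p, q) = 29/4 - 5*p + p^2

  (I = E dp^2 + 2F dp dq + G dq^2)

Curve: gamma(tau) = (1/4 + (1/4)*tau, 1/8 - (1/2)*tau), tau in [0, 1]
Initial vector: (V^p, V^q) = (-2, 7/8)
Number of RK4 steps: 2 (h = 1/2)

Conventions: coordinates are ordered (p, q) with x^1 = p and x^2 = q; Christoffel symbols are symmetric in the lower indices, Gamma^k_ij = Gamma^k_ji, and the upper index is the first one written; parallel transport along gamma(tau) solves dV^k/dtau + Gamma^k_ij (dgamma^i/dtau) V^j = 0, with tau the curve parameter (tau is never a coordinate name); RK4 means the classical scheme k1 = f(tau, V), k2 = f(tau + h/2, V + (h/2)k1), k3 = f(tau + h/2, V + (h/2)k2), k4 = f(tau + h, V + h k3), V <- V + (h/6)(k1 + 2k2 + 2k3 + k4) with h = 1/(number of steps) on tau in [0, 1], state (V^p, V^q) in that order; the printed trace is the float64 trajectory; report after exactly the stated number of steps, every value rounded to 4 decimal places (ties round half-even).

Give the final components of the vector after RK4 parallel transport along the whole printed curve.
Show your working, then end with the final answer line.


gamma'(tau) = (1/4, -1/2); f(tau, V)^k = -Gamma^k_ij(gamma(tau)) gamma'^i(tau) V^j; h = 1/2; intermediate values shown to 6 dp
curve data and Christoffel symbols at the stage parameters:
  tau = 0.000000: gamma = (0.250000, 0.125000), gamma' = (0.250000, -0.500000); Gamma_ppp = -0.367347, Gamma_ppq = 0.000000, Gamma_pqq = -0.734694, Gamma_qpp = 0.040816, Gamma_qpq = 0.000000, Gamma_qqq = 0.081633
  tau = 0.250000: gamma = (0.312500, 0.000000), gamma' = (0.250000, -0.500000); Gamma_ppp = -0.378123, Gamma_ppq = 0.000000, Gamma_pqq = -0.756246, Gamma_qpp = 0.000000, Gamma_qpq = 0.000000, Gamma_qqq = 0.000000
  tau = 0.500000: gamma = (0.375000, -0.125000), gamma' = (0.250000, -0.500000); Gamma_ppp = -0.380952, Gamma_ppq = 0.000000, Gamma_pqq = -0.761905, Gamma_qpp = -0.044818, Gamma_qpq = 0.000000, Gamma_qqq = -0.089636
  tau = 0.750000: gamma = (0.437500, -0.250000), gamma' = (0.250000, -0.500000); Gamma_ppp = -0.374734, Gamma_ppq = 0.000000, Gamma_pqq = -0.749468, Gamma_qpp = -0.090845, Gamma_qpq = 0.000000, Gamma_qqq = -0.181689
  tau = 1.000000: gamma = (0.500000, -0.375000), gamma' = (0.250000, -0.500000); Gamma_ppp = -0.359551, Gamma_ppq = 0.000000, Gamma_pqq = -0.719101, Gamma_qpp = -0.134831, Gamma_qpq = 0.000000, Gamma_qqq = -0.269663
step 0: V^p = -2.0000, V^q = 0.8750
step 1: k1 = (-0.505102, 0.056122), k2 = (-0.537161, 0.000000), k3 = (-0.532614, 0.000000), k4 = (-0.549172, -0.064608); V <- V + (h/6)(k1 + 2k2 + 2k3 + k4): V^p = -2.2662, V^q = 0.8743
step 2: k1 = (-0.548888, -0.064575), k2 = (-0.546734, -0.132542), k3 = (-0.540316, -0.130986), k4 = (-0.518787, -0.194545); V <- V + (h/6)(k1 + 2k2 + 2k3 + k4): V^p = -2.5363, V^q = 0.8088

Answer: V^p = -2.5363, V^q = 0.8088


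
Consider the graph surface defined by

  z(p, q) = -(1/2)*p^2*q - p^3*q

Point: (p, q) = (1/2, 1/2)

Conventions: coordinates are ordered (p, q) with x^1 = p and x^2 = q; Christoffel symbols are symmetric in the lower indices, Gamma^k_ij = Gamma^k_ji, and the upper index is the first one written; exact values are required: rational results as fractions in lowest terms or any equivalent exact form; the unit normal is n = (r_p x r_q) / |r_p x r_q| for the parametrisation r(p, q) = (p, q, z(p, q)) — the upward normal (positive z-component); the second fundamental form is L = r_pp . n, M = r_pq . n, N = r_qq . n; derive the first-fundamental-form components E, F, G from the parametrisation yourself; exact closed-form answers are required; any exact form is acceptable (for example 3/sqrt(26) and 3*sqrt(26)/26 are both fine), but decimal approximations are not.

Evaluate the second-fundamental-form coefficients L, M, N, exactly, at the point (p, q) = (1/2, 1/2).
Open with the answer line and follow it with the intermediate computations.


Answer: L = -16*sqrt(93)/93, M = -10*sqrt(93)/93, N = 0

z_p = -5/8, z_q = -1/4, z_pp = -2, z_pq = -5/4, z_qq = 0
E = 89/64, F = 5/32, G = 17/16; answer radicand W^2 = 93/64
unnormalised second-form numerators: l = -2, m = -5/4, n = 0; L = l/sqrt(93/64), and similarly M = m/sqrt(W^2), N = n/sqrt(W^2)


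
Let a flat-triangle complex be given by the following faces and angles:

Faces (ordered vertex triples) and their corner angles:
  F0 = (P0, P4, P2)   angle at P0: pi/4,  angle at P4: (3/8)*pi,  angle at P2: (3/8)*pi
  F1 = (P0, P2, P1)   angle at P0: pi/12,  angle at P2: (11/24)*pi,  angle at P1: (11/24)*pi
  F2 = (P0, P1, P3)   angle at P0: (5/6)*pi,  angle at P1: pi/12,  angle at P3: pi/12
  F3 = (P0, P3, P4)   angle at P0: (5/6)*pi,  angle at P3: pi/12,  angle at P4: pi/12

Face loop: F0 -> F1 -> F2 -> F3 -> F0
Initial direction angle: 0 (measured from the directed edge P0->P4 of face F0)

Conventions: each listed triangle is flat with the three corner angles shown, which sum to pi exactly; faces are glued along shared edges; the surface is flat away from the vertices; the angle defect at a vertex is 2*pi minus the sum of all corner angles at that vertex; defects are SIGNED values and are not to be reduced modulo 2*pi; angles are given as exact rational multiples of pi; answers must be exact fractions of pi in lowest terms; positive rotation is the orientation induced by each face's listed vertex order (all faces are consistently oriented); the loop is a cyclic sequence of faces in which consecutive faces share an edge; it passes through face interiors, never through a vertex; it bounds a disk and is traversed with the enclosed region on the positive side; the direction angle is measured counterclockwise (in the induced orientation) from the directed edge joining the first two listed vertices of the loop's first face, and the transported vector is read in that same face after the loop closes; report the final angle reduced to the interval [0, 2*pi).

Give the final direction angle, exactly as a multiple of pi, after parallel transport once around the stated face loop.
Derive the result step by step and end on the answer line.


enclosed vertex P0: corner angles sum to 2*pi, defect = 2*pi - 2*pi = 0
adding the enclosed defects to the starting angle (mod 2*pi, induced orientation) gives the holonomy
final angle = 0 + 0 = 0 (mod 2*pi)

Answer: final direction angle = 0


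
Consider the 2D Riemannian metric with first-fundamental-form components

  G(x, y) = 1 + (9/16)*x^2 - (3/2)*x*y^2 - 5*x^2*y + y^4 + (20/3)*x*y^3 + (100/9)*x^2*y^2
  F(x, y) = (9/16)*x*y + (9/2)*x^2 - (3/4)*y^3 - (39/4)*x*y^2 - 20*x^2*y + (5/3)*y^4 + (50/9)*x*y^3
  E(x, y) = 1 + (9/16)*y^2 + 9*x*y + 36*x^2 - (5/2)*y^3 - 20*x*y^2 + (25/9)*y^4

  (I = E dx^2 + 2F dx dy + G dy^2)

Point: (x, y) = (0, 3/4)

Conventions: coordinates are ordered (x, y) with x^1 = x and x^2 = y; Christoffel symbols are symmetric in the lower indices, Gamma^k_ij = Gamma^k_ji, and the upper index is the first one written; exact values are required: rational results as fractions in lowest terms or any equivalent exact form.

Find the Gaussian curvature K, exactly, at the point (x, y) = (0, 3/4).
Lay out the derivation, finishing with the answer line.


E = 73/64, F = 27/128, G = 337/256, EG - F^2 = 373/256 at the point
E_x = -9/2, E_y = 21/16, F_x = -87/32, F_y = 99/64, G_x = 63/32, G_y = 27/16
E_yy = 69/8, F_xy = -75/16, G_xx = 49/8
By Brioschi, K is (det M1 - det M2) divided by (EG - F^2) squared.
M1 = [[-E_yy/2 + F_xy - G_xx/2, E_x/2, F_x - E_y/2], [F_y - G_x/2, E, F], [G_y/2, F, G]] = [[-193/16, -9/4, -27/8], [9/16, 73/64, 27/128], [27/32, 27/128, 337/256]]; det M1 = -55141/4096
M2 = [[0, E_y/2, G_x/2], [E_y/2, E, F], [G_x/2, F, G]] = [[0, 21/32, 63/64], [21/32, 73/64, 27/128], [63/64, 27/128, 337/256]]; det M2 = -5733/4096
det M1 - det M2 = -193/16; K = -193/16 / (373/256)^2 = -790528/139129

Answer: K = -790528/139129


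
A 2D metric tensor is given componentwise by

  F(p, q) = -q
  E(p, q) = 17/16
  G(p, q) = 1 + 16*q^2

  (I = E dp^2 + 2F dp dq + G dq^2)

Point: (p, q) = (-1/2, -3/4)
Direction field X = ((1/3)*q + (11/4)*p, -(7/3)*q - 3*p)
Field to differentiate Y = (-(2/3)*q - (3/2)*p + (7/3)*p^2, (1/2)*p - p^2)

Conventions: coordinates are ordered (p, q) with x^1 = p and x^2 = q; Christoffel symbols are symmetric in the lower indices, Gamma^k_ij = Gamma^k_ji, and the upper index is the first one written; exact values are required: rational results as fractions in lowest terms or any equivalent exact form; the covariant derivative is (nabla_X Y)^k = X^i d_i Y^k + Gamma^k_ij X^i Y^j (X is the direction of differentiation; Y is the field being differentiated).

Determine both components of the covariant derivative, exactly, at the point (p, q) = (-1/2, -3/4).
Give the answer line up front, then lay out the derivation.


Answer: (nabla_X Y)^p = 10881/2576, (nabla_X Y)^q = -1287/2576

E = 17/16, F = 3/4, G = 10 at the point
E_p = 0, E_q = 0, F_p = 0, F_q = -1, G_p = 0, G_q = -24
EG - F^2 = 161/16;  g^inv = (16/161) * [[10, -3/4], [-3/4, 17/16]]
first-kind symbols [ij,l] = (1/2)(d_i g_jl + d_j g_il - d_l g_ij): [pp,p] = E_p/2 = 0, [pp,q] = F_p - E_q/2 = 0, [pq,p] = E_q/2 = 0, [pq,q] = G_p/2 = 0, [qq,p] = F_q - G_p/2 = -1, [qq,q] = G_q/2 = -12
Gamma^p_ij = (G*[ij,p] - F*[ij,q])/(EG - F^2), Gamma^q_ij = (E*[ij,q] - F*[ij,p])/(EG - F^2)
Gamma_ppp = 0, Gamma_ppq = 0, Gamma_pqq = -16/161, Gamma_qpp = 0, Gamma_qpq = 0, Gamma_qqq = -192/161
X = (-13/8, 13/4), Y = (11/6, -1/2) at the point


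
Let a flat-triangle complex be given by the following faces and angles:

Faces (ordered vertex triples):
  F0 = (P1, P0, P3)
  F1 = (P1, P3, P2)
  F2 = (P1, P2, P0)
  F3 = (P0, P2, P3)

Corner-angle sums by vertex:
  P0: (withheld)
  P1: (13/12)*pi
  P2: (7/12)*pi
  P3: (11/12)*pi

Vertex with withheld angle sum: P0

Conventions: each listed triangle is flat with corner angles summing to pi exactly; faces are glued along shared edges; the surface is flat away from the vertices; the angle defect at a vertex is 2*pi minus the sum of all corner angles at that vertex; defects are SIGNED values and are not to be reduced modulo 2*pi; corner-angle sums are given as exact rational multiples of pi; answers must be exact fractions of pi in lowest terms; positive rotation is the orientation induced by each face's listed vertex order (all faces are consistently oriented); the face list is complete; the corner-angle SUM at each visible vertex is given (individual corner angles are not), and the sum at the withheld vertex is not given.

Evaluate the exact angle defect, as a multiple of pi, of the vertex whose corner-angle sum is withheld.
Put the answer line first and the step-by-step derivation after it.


Answer: defect(P0) = (7/12)*pi

V = 4, E = 6, F = 4; chi = V - E + F = 2
Gauss-Bonnet: total defect = 2*pi*chi = 4*pi; visible defects sum to (41/12)*pi


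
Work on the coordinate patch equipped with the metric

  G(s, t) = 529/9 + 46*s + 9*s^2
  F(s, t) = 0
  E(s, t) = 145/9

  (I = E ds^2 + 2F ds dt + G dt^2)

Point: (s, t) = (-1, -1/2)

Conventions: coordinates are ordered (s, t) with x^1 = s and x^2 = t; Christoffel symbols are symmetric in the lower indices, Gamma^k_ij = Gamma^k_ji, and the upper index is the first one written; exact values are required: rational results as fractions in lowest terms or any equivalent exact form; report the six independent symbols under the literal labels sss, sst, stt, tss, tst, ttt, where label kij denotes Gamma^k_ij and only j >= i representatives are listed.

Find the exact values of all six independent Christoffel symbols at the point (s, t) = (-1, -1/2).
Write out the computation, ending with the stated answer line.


E = 145/9, F = 0, G = 196/9 at the point
E_s = 0, E_t = 0, F_s = 0, F_t = 0, G_s = 28, G_t = 0
EG - F^2 = 28420/81;  g^inv = (81/28420) * [[196/9, 0], [0, 145/9]]
first-kind symbols [ij,l] = (1/2)(d_i g_jl + d_j g_il - d_l g_ij): [ss,s] = E_s/2 = 0, [ss,t] = F_s - E_t/2 = 0, [st,s] = E_t/2 = 0, [st,t] = G_s/2 = 14, [tt,s] = F_t - G_s/2 = -14, [tt,t] = G_t/2 = 0
Gamma^s_ij = (G*[ij,s] - F*[ij,t])/(EG - F^2), Gamma^t_ij = (E*[ij,t] - F*[ij,s])/(EG - F^2)

Answer: Gamma_sss = 0, Gamma_sst = 0, Gamma_stt = -126/145, Gamma_tss = 0, Gamma_tst = 9/14, Gamma_ttt = 0


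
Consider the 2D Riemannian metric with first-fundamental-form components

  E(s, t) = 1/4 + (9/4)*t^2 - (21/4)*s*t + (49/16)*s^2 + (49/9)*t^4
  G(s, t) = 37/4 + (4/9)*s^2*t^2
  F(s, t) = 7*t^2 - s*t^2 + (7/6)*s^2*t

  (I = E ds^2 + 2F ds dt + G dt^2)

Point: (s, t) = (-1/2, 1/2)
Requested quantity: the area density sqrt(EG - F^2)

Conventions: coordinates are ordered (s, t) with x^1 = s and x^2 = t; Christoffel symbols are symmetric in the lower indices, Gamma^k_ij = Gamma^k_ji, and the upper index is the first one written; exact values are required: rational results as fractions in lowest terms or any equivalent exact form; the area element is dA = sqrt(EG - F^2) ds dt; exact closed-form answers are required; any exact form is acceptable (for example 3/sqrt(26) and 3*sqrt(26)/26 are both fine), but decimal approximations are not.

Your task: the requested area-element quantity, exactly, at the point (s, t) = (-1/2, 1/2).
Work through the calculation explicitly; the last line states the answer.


E = 1861/576, F = 97/48, G = 167/18; EG - F^2 = 536893/20736

Answer: sqrt(EG - F^2) = 7*sqrt(10957)/144


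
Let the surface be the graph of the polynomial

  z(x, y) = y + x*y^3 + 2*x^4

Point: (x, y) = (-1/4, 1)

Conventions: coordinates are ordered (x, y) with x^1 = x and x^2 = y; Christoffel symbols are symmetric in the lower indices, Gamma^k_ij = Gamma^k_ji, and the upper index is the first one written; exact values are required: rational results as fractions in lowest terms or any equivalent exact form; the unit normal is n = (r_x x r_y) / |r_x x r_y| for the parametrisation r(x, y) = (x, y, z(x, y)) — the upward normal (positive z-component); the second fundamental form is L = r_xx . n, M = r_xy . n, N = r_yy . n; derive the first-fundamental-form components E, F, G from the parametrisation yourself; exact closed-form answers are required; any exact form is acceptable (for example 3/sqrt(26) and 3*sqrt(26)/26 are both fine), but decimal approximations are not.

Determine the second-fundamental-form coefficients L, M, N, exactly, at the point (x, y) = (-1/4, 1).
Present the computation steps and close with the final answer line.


z_x = 7/8, z_y = 1/4, z_xx = 3/2, z_xy = 3, z_yy = -3/2
E = 113/64, F = 7/32, G = 17/16; answer radicand W^2 = 117/64
unnormalised second-form numerators: l = 3/2, m = 3, n = -3/2; L = l/sqrt(117/64), and similarly M = m/sqrt(W^2), N = n/sqrt(W^2)

Answer: L = 4*sqrt(13)/13, M = 8*sqrt(13)/13, N = -4*sqrt(13)/13


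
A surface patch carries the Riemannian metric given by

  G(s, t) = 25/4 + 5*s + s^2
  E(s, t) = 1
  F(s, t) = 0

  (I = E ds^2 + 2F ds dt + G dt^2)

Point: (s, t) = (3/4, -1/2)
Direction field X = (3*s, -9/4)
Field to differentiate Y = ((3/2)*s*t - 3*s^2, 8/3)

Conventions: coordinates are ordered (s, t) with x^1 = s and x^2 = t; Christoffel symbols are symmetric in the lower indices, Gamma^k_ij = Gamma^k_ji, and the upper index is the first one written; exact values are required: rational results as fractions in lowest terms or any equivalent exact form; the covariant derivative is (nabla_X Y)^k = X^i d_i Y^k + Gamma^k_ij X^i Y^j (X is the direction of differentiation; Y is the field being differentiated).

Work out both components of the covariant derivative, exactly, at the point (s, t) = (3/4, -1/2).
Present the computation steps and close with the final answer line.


E = 1, F = 0, G = 169/16 at the point
E_s = 0, E_t = 0, F_s = 0, F_t = 0, G_s = 13/2, G_t = 0
EG - F^2 = 169/16;  g^inv = (16/169) * [[169/16, 0], [0, 1]]
first-kind symbols [ij,l] = (1/2)(d_i g_jl + d_j g_il - d_l g_ij): [ss,s] = E_s/2 = 0, [ss,t] = F_s - E_t/2 = 0, [st,s] = E_t/2 = 0, [st,t] = G_s/2 = 13/4, [tt,s] = F_t - G_s/2 = -13/4, [tt,t] = G_t/2 = 0
Gamma^s_ij = (G*[ij,s] - F*[ij,t])/(EG - F^2), Gamma^t_ij = (E*[ij,t] - F*[ij,s])/(EG - F^2)
Gamma_sss = 0, Gamma_sst = 0, Gamma_stt = -13/4, Gamma_tss = 0, Gamma_tst = 4/13, Gamma_ttt = 0
X = (9/4, -9/4), Y = (-9/4, 8/3) at the point

Answer: (nabla_X Y)^s = 165/32, (nabla_X Y)^t = 177/52


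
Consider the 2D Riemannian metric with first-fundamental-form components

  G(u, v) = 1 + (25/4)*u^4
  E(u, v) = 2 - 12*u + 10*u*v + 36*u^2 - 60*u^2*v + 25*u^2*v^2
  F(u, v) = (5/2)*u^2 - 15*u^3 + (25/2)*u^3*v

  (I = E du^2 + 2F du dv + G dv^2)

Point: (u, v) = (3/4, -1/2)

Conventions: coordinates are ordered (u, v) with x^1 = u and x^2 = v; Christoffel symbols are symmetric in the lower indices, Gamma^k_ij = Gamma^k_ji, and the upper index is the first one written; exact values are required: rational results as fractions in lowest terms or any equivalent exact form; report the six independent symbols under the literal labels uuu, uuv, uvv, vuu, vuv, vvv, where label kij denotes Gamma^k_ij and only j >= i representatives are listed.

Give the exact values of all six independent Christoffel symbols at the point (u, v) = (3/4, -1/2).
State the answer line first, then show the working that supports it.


Answer: Gamma_uuu = 46784/32633, Gamma_uuv = -20640/32633, Gamma_uvv = 0, Gamma_vuu = -12240/32633, Gamma_vuv = 5400/32633, Gamma_vvv = 0

E = 1913/64, F = -1935/256, G = 3049/1024 at the point
E_u = 731/8, E_v = -645/16, F_u = -2055/64, F_v = 675/128, G_u = 675/64, G_v = 0
EG - F^2 = 32633/1024;  g^inv = (1024/32633) * [[3049/1024, 1935/256], [1935/256, 1913/64]]
first-kind symbols [ij,l] = (1/2)(d_i g_jl + d_j g_il - d_l g_ij): [uu,u] = E_u/2 = 731/16, [uu,v] = F_u - E_v/2 = -765/64, [uv,u] = E_v/2 = -645/32, [uv,v] = G_u/2 = 675/128, [vv,u] = F_v - G_u/2 = 0, [vv,v] = G_v/2 = 0
Gamma^u_ij = (G*[ij,u] - F*[ij,v])/(EG - F^2), Gamma^v_ij = (E*[ij,v] - F*[ij,u])/(EG - F^2)


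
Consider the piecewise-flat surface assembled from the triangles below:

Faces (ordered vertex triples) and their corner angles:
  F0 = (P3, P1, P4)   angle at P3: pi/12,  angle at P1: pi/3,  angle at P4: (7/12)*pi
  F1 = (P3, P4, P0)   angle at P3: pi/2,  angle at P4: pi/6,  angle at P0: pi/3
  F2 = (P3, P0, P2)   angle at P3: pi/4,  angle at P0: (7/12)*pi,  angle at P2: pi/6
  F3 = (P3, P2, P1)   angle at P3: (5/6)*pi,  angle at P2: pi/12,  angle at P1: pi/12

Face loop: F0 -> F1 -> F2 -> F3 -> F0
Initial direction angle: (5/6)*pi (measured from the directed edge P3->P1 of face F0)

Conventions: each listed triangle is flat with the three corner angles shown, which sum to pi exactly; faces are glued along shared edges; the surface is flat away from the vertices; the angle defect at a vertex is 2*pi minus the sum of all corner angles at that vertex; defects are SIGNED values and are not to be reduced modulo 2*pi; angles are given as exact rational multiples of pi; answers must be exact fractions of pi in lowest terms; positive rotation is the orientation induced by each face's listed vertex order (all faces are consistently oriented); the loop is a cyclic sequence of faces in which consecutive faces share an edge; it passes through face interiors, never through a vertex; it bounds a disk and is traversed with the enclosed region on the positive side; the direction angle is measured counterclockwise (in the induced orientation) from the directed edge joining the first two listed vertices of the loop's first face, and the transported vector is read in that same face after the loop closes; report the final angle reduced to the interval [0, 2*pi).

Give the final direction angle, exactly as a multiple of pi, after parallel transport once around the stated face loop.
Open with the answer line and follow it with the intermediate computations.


Answer: final direction angle = (7/6)*pi

enclosed vertex P3: corner angles sum to (5/3)*pi, defect = 2*pi - (5/3)*pi = pi/3
summing the enclosed defects onto the initial angle, mod 2*pi in the induced orientation:
final angle = (5/6)*pi + pi/3 = (7/6)*pi (mod 2*pi)


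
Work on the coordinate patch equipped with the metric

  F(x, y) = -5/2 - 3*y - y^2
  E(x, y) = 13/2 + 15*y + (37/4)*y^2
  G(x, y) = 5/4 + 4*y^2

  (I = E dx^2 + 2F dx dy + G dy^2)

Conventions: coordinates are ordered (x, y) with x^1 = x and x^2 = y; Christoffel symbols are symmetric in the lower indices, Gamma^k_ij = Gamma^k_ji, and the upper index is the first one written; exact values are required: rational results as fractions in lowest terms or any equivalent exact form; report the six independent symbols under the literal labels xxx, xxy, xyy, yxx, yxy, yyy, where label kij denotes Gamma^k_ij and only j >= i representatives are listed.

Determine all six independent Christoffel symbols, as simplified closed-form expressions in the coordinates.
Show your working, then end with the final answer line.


E = 13/2 + 15*y + (37/4)*y^2; F = -5/2 - 3*y - y^2; G = 5/4 + 4*y^2
Gamma^k_ij = (1/2) g^{kl} (d_i g_jl + d_j g_il - d_l g_ij), with g^inv = (1/(EG-F^2)) [[G, -F], [-F, E]]
first partials: E_x = 0, E_y = 15 + (37/2)*y, F_x = 0, F_y = -3 - 2*y, G_x = 0, G_y = 8*y
D = EG - F^2 = 15/8 + (15/4)*y + (377/16)*y^2 + 54*y^3 + 36*y^4
expanded: Gamma^x_xx = (G E_x - 2F F_x + F E_y)/(2D), Gamma^x_xy = (G E_y - F G_x)/(2D), Gamma^x_yy = (2G F_y - G G_x - F G_y)/(2D), Gamma^y_xx = (2E F_x - E E_y - F E_x)/(2D), Gamma^y_xy = (E G_x - F E_y)/(2D), Gamma^y_yy = (E G_y - 2F F_y + F G_x)/(2D); substitute and cancel common factors

Answer: Gamma_xxx = (-148*y^3 - 564*y^2 - 730*y - 300)/(576*y^4 + 864*y^3 + 377*y^2 + 60*y + 30), Gamma_xxy = (592*y^3 + 480*y^2 + 185*y + 150)/(576*y^4 + 864*y^3 + 377*y^2 + 60*y + 30), Gamma_xyy = (-64*y^3 + 120*y - 60)/(576*y^4 + 864*y^3 + 377*y^2 + 60*y + 30), Gamma_yxx = (-1369*y^3 - 3330*y^2 - 2762*y - 780)/(576*y^4 + 864*y^3 + 377*y^2 + 60*y + 30), Gamma_yxy = (148*y^3 + 564*y^2 + 730*y + 300)/(576*y^4 + 864*y^3 + 377*y^2 + 60*y + 30), Gamma_yyy = (560*y^3 + 816*y^2 + 192*y - 120)/(576*y^4 + 864*y^3 + 377*y^2 + 60*y + 30)


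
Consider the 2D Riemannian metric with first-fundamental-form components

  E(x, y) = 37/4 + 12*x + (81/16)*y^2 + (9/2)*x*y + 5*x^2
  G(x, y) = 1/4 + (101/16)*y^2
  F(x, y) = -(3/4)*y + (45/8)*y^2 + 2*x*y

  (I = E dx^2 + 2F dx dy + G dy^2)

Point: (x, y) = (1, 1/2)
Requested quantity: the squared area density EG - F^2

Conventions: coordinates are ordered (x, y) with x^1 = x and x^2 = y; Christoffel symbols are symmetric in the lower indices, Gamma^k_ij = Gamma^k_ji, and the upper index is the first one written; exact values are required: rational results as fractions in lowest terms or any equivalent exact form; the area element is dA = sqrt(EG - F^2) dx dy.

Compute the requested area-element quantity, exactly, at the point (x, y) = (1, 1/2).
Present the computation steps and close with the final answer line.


E = 1905/64, F = 65/32, G = 117/64; EG - F^2 = 205985/4096

Answer: EG - F^2 = 205985/4096


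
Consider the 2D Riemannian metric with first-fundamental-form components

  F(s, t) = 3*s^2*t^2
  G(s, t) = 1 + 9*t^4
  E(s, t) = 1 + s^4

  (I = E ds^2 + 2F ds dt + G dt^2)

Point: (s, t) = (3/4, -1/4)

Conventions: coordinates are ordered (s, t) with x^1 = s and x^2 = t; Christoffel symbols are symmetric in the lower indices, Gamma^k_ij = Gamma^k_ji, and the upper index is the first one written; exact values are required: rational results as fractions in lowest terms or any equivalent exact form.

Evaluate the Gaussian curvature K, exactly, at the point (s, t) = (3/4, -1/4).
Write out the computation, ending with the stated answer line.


E = 337/256, F = 27/256, G = 265/256, EG - F^2 = 173/128 at the point
E_s = 27/16, E_t = 0, F_s = 9/32, F_t = -27/32, G_s = 0, G_t = -9/16
E_tt = 0, F_st = -9/4, G_ss = 0
By Brioschi, K is (det M1 - det M2) divided by (EG - F^2) squared.
M1 = [[-E_tt/2 + F_st - G_ss/2, E_s/2, F_s - E_t/2], [F_t - G_s/2, E, F], [G_t/2, F, G]] = [[-9/4, 27/32, 9/32], [-27/32, 337/256, 27/256], [-9/32, 27/256, 265/256]]; det M1 = -9/4
M2 = [[0, E_t/2, G_s/2], [E_t/2, E, F], [G_s/2, F, G]] = [[0, 0, 0], [0, 337/256, 27/256], [0, 27/256, 265/256]]; det M2 = 0
det M1 - det M2 = -9/4; K = -9/4 / (173/128)^2 = -36864/29929

Answer: K = -36864/29929


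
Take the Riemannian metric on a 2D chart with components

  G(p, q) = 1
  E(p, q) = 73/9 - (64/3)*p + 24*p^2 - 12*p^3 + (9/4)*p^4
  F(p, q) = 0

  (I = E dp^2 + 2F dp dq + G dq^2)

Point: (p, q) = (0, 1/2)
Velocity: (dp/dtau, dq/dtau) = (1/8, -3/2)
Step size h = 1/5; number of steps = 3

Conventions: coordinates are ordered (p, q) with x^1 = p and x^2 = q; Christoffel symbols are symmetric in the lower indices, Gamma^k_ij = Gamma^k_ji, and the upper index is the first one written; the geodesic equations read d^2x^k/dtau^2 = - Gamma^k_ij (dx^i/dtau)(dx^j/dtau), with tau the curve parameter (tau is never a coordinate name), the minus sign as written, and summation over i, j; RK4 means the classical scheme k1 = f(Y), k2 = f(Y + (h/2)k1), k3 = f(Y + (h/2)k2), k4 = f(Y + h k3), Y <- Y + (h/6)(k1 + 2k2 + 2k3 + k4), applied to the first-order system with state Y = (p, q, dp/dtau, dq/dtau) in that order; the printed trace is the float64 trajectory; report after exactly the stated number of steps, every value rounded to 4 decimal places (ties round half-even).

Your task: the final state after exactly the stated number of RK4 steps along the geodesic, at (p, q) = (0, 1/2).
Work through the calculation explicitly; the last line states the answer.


f(Y) = (dp/dtau, dq/dtau, -Gamma^p_ij Y'^i Y'^j, -Gamma^q_ij Y'^i Y'^j) with the Gammas evaluated at the stage position; h = 0.200000; intermediate values shown to 6 dp
step 0: p = 0.0000, q = 0.5000, dp/dtau = 0.1250, dq/dtau = -1.5000
step 1:
  k1: at (p, q) = (0.000000, 0.500000), (dp/dtau, dq/dtau) = (0.125000, -1.500000); Gamma_ppp = -1.315068, Gamma_ppq = 0.000000, Gamma_pqq = 0.000000, Gamma_qpp = 0.000000, Gamma_qpq = 0.000000, Gamma_qqq = 0.000000; k1 = (0.125000, -1.500000, 0.020548, 0.000000)
  k2: at (p, q) = (0.012500, 0.350000), (dp/dtau, dq/dtau) = (0.127055, -1.500000); Gamma_ppp = -1.321259, Gamma_ppq = 0.000000, Gamma_pqq = 0.000000, Gamma_qpp = 0.000000, Gamma_qpq = 0.000000, Gamma_qqq = 0.000000; k2 = (0.127055, -1.500000, 0.021329, 0.000000)
  k3: at (p, q) = (0.012705, 0.350000), (dp/dtau, dq/dtau) = (0.127133, -1.500000); Gamma_ppp = -1.321360, Gamma_ppq = 0.000000, Gamma_pqq = 0.000000, Gamma_qpp = 0.000000, Gamma_qpq = 0.000000, Gamma_qqq = 0.000000; k3 = (0.127133, -1.500000, 0.021357, 0.000000)
  k4: at (p, q) = (0.025427, 0.200000), (dp/dtau, dq/dtau) = (0.129271, -1.500000); Gamma_ppp = -1.327531, Gamma_ppq = 0.000000, Gamma_pqq = 0.000000, Gamma_qpp = 0.000000, Gamma_qpq = 0.000000, Gamma_qqq = 0.000000; k4 = (0.129271, -1.500000, 0.022184, 0.000000)
  Y <- Y + (h/6)(k1 + 2k2 + 2k3 + k4): p = 0.0254, q = 0.2000, dp/dtau = 0.1293, dq/dtau = -1.5000
step 2:
  k1: at (p, q) = (0.025422, 0.200000), (dp/dtau, dq/dtau) = (0.129270, -1.500000); Gamma_ppp = -1.327529, Gamma_ppq = 0.000000, Gamma_pqq = 0.000000, Gamma_qpp = 0.000000, Gamma_qpq = 0.000000, Gamma_qqq = 0.000000; k1 = (0.129270, -1.500000, 0.022184, 0.000000)
  k2: at (p, q) = (0.038349, 0.050000), (dp/dtau, dq/dtau) = (0.131489, -1.500000); Gamma_ppp = -1.333653, Gamma_ppq = 0.000000, Gamma_pqq = 0.000000, Gamma_qpp = 0.000000, Gamma_qpq = 0.000000, Gamma_qqq = 0.000000; k2 = (0.131489, -1.500000, 0.023058, 0.000000)
  k3: at (p, q) = (0.038570, 0.050000), (dp/dtau, dq/dtau) = (0.131576, -1.500000); Gamma_ppp = -1.333757, Gamma_ppq = 0.000000, Gamma_pqq = 0.000000, Gamma_qpp = 0.000000, Gamma_qpq = 0.000000, Gamma_qqq = 0.000000; k3 = (0.131576, -1.500000, 0.023090, 0.000000)
  k4: at (p, q) = (0.051737, -0.100000), (dp/dtau, dq/dtau) = (0.133888, -1.500000); Gamma_ppp = -1.339824, Gamma_ppq = 0.000000, Gamma_pqq = 0.000000, Gamma_qpp = 0.000000, Gamma_qpq = 0.000000, Gamma_qqq = 0.000000; k4 = (0.133888, -1.500000, 0.024018, 0.000000)
  Y <- Y + (h/6)(k1 + 2k2 + 2k3 + k4): p = 0.0517, q = -0.1000, dp/dtau = 0.1339, dq/dtau = -1.5000
step 3:
  k1: at (p, q) = (0.051731, -0.100000), (dp/dtau, dq/dtau) = (0.133887, -1.500000); Gamma_ppp = -1.339822, Gamma_ppq = 0.000000, Gamma_pqq = 0.000000, Gamma_qpp = 0.000000, Gamma_qpq = 0.000000, Gamma_qqq = 0.000000; k1 = (0.133887, -1.500000, 0.024017, 0.000000)
  k2: at (p, q) = (0.065120, -0.250000), (dp/dtau, dq/dtau) = (0.136288, -1.500000); Gamma_ppp = -1.345800, Gamma_ppq = 0.000000, Gamma_pqq = 0.000000, Gamma_qpp = 0.000000, Gamma_qpq = 0.000000, Gamma_qqq = 0.000000; k2 = (0.136288, -1.500000, 0.024998, 0.000000)
  k3: at (p, q) = (0.065360, -0.250000), (dp/dtau, dq/dtau) = (0.136387, -1.500000); Gamma_ppp = -1.345905, Gamma_ppq = 0.000000, Gamma_pqq = 0.000000, Gamma_qpp = 0.000000, Gamma_qpq = 0.000000, Gamma_qqq = 0.000000; k3 = (0.136387, -1.500000, 0.025036, 0.000000)
  k4: at (p, q) = (0.079008, -0.400000), (dp/dtau, dq/dtau) = (0.138894, -1.500000); Gamma_ppp = -1.351776, Gamma_ppq = 0.000000, Gamma_pqq = 0.000000, Gamma_qpp = 0.000000, Gamma_qpq = 0.000000, Gamma_qqq = 0.000000; k4 = (0.138894, -1.500000, 0.026078, 0.000000)
  Y <- Y + (h/6)(k1 + 2k2 + 2k3 + k4): p = 0.0790, q = -0.4000, dp/dtau = 0.1389, dq/dtau = -1.5000

Answer: p = 0.0790, q = -0.4000, dp/dtau = 0.1389, dq/dtau = -1.5000
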